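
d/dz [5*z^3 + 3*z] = 15*z^2 + 3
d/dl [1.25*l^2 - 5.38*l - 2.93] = 2.5*l - 5.38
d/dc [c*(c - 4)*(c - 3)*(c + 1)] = 4*c^3 - 18*c^2 + 10*c + 12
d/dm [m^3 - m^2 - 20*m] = 3*m^2 - 2*m - 20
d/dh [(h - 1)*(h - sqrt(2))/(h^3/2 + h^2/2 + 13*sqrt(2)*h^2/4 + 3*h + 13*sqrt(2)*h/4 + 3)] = 4*(-(h - 1)*(h - sqrt(2))*(6*h^2 + 4*h + 26*sqrt(2)*h + 12 + 13*sqrt(2)) + (2*h - sqrt(2) - 1)*(2*h^3 + 2*h^2 + 13*sqrt(2)*h^2 + 12*h + 13*sqrt(2)*h + 12))/(2*h^3 + 2*h^2 + 13*sqrt(2)*h^2 + 12*h + 13*sqrt(2)*h + 12)^2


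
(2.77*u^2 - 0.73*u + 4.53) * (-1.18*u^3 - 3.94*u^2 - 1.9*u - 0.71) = -3.2686*u^5 - 10.0524*u^4 - 7.7322*u^3 - 18.4279*u^2 - 8.0887*u - 3.2163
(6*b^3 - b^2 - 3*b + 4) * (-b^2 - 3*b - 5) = -6*b^5 - 17*b^4 - 24*b^3 + 10*b^2 + 3*b - 20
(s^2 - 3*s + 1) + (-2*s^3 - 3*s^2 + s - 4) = -2*s^3 - 2*s^2 - 2*s - 3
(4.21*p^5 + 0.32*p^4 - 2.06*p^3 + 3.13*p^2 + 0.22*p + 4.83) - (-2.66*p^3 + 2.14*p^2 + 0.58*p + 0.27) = 4.21*p^5 + 0.32*p^4 + 0.6*p^3 + 0.99*p^2 - 0.36*p + 4.56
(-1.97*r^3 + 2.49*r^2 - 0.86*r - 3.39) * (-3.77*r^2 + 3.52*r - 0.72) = 7.4269*r^5 - 16.3217*r^4 + 13.4254*r^3 + 7.9603*r^2 - 11.3136*r + 2.4408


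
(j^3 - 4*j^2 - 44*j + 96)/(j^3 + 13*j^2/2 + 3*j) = 2*(j^2 - 10*j + 16)/(j*(2*j + 1))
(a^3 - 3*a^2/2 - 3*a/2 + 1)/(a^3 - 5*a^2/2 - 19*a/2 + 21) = (2*a^2 + a - 1)/(2*a^2 - a - 21)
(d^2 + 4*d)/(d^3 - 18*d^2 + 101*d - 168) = d*(d + 4)/(d^3 - 18*d^2 + 101*d - 168)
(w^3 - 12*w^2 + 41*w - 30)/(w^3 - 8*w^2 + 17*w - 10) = (w - 6)/(w - 2)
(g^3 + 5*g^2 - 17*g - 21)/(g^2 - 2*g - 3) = g + 7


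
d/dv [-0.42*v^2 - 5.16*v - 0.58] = -0.84*v - 5.16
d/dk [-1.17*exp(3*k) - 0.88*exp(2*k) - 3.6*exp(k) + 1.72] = (-3.51*exp(2*k) - 1.76*exp(k) - 3.6)*exp(k)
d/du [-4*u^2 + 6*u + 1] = 6 - 8*u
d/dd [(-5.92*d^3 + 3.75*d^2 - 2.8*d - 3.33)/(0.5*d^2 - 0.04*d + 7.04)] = (-2.96*d^4 + 0.4736*d^3 - 123.7804*d^2 + 56.13*d - 19.8452)/(0.25*d^4 - 0.04*d^3 + 7.0416*d^2 - 0.5632*d + 49.5616)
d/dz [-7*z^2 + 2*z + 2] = 2 - 14*z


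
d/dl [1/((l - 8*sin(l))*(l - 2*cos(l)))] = (-(l - 8*sin(l))*(2*sin(l) + 1) + (l - 2*cos(l))*(8*cos(l) - 1))/((l - 8*sin(l))^2*(l - 2*cos(l))^2)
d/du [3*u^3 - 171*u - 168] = 9*u^2 - 171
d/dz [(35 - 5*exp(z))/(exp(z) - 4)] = -15*exp(z)/(exp(z) - 4)^2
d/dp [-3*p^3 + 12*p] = 12 - 9*p^2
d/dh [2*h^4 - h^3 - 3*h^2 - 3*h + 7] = 8*h^3 - 3*h^2 - 6*h - 3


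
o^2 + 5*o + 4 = (o + 1)*(o + 4)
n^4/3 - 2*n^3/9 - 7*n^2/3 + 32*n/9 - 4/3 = (n/3 + 1)*(n - 2)*(n - 1)*(n - 2/3)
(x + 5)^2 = x^2 + 10*x + 25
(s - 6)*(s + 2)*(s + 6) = s^3 + 2*s^2 - 36*s - 72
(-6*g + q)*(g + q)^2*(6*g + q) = -36*g^4 - 72*g^3*q - 35*g^2*q^2 + 2*g*q^3 + q^4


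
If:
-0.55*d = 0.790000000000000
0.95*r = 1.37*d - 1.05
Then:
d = -1.44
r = -3.18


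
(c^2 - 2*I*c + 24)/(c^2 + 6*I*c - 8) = (c - 6*I)/(c + 2*I)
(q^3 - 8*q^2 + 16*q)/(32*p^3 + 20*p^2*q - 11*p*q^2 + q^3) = q*(q^2 - 8*q + 16)/(32*p^3 + 20*p^2*q - 11*p*q^2 + q^3)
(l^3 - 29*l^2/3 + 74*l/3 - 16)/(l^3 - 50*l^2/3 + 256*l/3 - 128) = (l - 1)/(l - 8)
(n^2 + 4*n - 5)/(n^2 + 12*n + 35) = (n - 1)/(n + 7)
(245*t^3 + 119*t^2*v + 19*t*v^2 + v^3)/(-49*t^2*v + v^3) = (-35*t^2 - 12*t*v - v^2)/(v*(7*t - v))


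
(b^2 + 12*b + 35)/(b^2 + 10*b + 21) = (b + 5)/(b + 3)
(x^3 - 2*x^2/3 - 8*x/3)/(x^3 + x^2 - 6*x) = (x + 4/3)/(x + 3)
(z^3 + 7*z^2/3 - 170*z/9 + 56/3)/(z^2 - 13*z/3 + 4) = (z^2 + 11*z/3 - 14)/(z - 3)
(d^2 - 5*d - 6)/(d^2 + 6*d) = (d^2 - 5*d - 6)/(d*(d + 6))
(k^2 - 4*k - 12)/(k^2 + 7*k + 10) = (k - 6)/(k + 5)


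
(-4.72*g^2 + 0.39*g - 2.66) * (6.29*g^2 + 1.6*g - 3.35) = -29.6888*g^4 - 5.0989*g^3 - 0.295400000000003*g^2 - 5.5625*g + 8.911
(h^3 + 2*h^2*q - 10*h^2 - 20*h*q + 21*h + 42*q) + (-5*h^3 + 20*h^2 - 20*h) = -4*h^3 + 2*h^2*q + 10*h^2 - 20*h*q + h + 42*q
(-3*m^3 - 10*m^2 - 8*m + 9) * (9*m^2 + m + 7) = -27*m^5 - 93*m^4 - 103*m^3 + 3*m^2 - 47*m + 63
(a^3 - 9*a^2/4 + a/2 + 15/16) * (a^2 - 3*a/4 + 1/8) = a^5 - 3*a^4 + 37*a^3/16 + 9*a^2/32 - 41*a/64 + 15/128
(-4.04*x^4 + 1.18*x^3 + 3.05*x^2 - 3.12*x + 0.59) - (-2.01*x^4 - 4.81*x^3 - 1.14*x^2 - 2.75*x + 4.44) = -2.03*x^4 + 5.99*x^3 + 4.19*x^2 - 0.37*x - 3.85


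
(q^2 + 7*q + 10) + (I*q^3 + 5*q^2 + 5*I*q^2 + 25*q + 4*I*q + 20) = I*q^3 + 6*q^2 + 5*I*q^2 + 32*q + 4*I*q + 30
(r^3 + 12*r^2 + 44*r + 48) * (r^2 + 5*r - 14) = r^5 + 17*r^4 + 90*r^3 + 100*r^2 - 376*r - 672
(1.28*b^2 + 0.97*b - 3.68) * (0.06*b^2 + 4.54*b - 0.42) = 0.0768*b^4 + 5.8694*b^3 + 3.6454*b^2 - 17.1146*b + 1.5456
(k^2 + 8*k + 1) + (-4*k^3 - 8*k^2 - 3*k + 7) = -4*k^3 - 7*k^2 + 5*k + 8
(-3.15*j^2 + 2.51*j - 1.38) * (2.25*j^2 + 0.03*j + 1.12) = -7.0875*j^4 + 5.553*j^3 - 6.5577*j^2 + 2.7698*j - 1.5456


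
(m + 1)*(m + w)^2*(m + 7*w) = m^4 + 9*m^3*w + m^3 + 15*m^2*w^2 + 9*m^2*w + 7*m*w^3 + 15*m*w^2 + 7*w^3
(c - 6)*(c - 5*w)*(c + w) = c^3 - 4*c^2*w - 6*c^2 - 5*c*w^2 + 24*c*w + 30*w^2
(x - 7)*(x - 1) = x^2 - 8*x + 7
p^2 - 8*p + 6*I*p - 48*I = (p - 8)*(p + 6*I)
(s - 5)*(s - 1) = s^2 - 6*s + 5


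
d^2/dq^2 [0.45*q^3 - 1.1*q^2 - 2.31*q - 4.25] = 2.7*q - 2.2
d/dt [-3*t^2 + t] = 1 - 6*t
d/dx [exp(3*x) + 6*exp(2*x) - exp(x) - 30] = (3*exp(2*x) + 12*exp(x) - 1)*exp(x)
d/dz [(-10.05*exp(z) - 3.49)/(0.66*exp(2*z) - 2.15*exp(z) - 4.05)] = (6.633*exp(2*z) + 4.6068*exp(z) + 33.199)*exp(z)/(0.4356*exp(4*z) - 2.838*exp(3*z) - 0.7235*exp(2*z) + 17.415*exp(z) + 16.4025)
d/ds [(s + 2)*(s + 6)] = 2*s + 8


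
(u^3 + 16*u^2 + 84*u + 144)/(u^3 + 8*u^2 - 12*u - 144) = (u + 4)/(u - 4)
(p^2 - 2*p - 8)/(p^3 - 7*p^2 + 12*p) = (p + 2)/(p*(p - 3))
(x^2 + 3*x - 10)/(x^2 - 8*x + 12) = (x + 5)/(x - 6)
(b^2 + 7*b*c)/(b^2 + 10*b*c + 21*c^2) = b/(b + 3*c)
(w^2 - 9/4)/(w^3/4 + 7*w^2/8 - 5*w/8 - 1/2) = 2*(4*w^2 - 9)/(2*w^3 + 7*w^2 - 5*w - 4)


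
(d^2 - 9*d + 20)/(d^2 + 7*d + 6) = (d^2 - 9*d + 20)/(d^2 + 7*d + 6)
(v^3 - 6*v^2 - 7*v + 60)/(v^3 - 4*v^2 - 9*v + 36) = (v - 5)/(v - 3)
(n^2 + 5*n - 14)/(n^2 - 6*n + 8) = (n + 7)/(n - 4)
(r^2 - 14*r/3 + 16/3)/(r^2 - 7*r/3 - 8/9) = 3*(r - 2)/(3*r + 1)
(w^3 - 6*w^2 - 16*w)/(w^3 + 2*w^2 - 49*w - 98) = w*(w - 8)/(w^2 - 49)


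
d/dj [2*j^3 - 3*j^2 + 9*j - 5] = 6*j^2 - 6*j + 9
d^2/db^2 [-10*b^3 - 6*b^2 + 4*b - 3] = -60*b - 12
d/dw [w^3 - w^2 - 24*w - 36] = 3*w^2 - 2*w - 24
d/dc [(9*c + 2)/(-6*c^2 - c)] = 2*(27*c^2 + 12*c + 1)/(c^2*(36*c^2 + 12*c + 1))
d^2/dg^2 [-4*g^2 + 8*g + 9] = -8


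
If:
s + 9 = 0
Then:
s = -9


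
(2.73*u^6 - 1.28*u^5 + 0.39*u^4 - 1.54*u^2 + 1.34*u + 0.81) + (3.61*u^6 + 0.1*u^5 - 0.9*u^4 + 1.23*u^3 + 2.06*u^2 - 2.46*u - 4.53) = 6.34*u^6 - 1.18*u^5 - 0.51*u^4 + 1.23*u^3 + 0.52*u^2 - 1.12*u - 3.72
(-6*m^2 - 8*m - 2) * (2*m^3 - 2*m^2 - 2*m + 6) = -12*m^5 - 4*m^4 + 24*m^3 - 16*m^2 - 44*m - 12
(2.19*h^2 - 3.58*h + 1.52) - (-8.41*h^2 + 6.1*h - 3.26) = 10.6*h^2 - 9.68*h + 4.78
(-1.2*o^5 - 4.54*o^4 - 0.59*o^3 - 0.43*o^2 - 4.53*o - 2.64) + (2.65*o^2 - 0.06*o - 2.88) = -1.2*o^5 - 4.54*o^4 - 0.59*o^3 + 2.22*o^2 - 4.59*o - 5.52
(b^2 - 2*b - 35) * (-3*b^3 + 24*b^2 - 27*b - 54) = -3*b^5 + 30*b^4 + 30*b^3 - 840*b^2 + 1053*b + 1890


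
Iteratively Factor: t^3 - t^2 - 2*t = (t)*(t^2 - t - 2) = t*(t + 1)*(t - 2)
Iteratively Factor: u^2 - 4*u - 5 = (u + 1)*(u - 5)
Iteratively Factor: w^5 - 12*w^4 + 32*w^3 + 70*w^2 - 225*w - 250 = (w - 5)*(w^4 - 7*w^3 - 3*w^2 + 55*w + 50) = (w - 5)*(w + 1)*(w^3 - 8*w^2 + 5*w + 50) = (w - 5)*(w + 1)*(w + 2)*(w^2 - 10*w + 25) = (w - 5)^2*(w + 1)*(w + 2)*(w - 5)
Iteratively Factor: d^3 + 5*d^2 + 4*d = (d + 4)*(d^2 + d) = (d + 1)*(d + 4)*(d)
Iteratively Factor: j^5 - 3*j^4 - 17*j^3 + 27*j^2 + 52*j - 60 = (j + 2)*(j^4 - 5*j^3 - 7*j^2 + 41*j - 30) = (j - 1)*(j + 2)*(j^3 - 4*j^2 - 11*j + 30) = (j - 5)*(j - 1)*(j + 2)*(j^2 + j - 6) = (j - 5)*(j - 1)*(j + 2)*(j + 3)*(j - 2)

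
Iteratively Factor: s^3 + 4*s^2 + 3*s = (s + 1)*(s^2 + 3*s) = (s + 1)*(s + 3)*(s)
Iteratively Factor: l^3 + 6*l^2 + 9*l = (l + 3)*(l^2 + 3*l) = (l + 3)^2*(l)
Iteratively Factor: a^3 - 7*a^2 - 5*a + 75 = (a - 5)*(a^2 - 2*a - 15) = (a - 5)^2*(a + 3)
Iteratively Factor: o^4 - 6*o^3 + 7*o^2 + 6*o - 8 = (o - 2)*(o^3 - 4*o^2 - o + 4) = (o - 2)*(o - 1)*(o^2 - 3*o - 4) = (o - 4)*(o - 2)*(o - 1)*(o + 1)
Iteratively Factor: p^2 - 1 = (p + 1)*(p - 1)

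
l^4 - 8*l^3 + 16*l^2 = l^2*(l - 4)^2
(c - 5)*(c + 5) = c^2 - 25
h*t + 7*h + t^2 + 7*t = (h + t)*(t + 7)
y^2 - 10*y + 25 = (y - 5)^2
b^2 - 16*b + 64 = (b - 8)^2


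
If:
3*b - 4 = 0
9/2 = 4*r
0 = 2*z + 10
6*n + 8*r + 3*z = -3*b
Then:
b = 4/3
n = 1/3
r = 9/8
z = -5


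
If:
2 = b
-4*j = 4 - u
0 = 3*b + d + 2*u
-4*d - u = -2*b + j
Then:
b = 2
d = 70/27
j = -56/27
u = -116/27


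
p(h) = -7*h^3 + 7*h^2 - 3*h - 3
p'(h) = -21*h^2 + 14*h - 3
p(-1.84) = 69.83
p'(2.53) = -102.00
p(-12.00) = 13137.00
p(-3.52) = 399.59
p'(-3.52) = -312.48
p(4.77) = -617.76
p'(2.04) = -61.83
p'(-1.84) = -99.86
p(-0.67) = 4.26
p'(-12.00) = -3195.00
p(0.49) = -3.61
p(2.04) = -39.42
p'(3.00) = -150.00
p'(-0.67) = -21.81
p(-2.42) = 144.46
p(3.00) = -138.00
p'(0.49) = -1.18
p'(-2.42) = -159.86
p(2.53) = -79.14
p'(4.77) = -414.03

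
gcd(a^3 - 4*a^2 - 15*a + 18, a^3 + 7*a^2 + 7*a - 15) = a^2 + 2*a - 3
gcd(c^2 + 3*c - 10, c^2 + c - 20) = c + 5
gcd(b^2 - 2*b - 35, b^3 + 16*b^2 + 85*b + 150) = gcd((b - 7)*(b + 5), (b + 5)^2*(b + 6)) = b + 5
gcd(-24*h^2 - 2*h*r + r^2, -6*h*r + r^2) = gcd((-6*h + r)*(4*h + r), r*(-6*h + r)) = -6*h + r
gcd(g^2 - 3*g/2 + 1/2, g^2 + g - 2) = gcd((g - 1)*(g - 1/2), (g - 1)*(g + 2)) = g - 1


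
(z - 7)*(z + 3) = z^2 - 4*z - 21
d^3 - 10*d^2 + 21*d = d*(d - 7)*(d - 3)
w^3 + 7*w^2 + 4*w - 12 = (w - 1)*(w + 2)*(w + 6)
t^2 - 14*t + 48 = (t - 8)*(t - 6)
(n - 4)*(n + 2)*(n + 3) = n^3 + n^2 - 14*n - 24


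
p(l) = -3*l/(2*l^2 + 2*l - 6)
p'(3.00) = 0.22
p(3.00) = -0.50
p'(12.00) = 0.01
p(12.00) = -0.12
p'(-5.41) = 0.11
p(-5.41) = 0.39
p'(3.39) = 0.15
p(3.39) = -0.43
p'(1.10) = 13.26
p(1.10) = 2.39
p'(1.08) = 11.00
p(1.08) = 2.15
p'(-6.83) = 0.05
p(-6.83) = 0.28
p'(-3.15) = 1.36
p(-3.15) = 1.25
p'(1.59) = 6.63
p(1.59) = -2.13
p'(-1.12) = 0.78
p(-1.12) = -0.59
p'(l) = -3*l*(-4*l - 2)/(2*l^2 + 2*l - 6)^2 - 3/(2*l^2 + 2*l - 6)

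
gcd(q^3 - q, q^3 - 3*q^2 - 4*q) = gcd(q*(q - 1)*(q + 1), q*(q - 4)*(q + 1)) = q^2 + q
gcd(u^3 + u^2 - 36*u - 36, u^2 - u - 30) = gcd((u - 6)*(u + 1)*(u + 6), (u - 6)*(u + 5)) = u - 6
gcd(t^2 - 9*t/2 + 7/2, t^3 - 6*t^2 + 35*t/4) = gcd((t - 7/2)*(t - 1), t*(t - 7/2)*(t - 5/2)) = t - 7/2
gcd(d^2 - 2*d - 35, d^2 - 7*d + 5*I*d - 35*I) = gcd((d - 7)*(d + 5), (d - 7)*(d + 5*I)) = d - 7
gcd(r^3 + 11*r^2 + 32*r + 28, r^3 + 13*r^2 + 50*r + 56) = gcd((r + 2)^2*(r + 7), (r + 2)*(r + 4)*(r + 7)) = r^2 + 9*r + 14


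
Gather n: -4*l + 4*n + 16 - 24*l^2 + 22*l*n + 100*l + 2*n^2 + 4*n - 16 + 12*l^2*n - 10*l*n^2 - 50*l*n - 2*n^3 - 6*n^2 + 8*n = -24*l^2 + 96*l - 2*n^3 + n^2*(-10*l - 4) + n*(12*l^2 - 28*l + 16)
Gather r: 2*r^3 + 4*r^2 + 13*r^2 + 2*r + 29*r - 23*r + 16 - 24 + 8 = 2*r^3 + 17*r^2 + 8*r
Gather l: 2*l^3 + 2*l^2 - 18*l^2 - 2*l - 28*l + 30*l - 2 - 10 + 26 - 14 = 2*l^3 - 16*l^2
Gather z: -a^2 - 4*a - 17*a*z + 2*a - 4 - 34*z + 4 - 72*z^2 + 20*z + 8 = -a^2 - 2*a - 72*z^2 + z*(-17*a - 14) + 8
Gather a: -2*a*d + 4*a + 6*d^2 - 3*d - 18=a*(4 - 2*d) + 6*d^2 - 3*d - 18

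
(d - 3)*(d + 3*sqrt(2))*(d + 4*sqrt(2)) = d^3 - 3*d^2 + 7*sqrt(2)*d^2 - 21*sqrt(2)*d + 24*d - 72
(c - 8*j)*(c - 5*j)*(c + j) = c^3 - 12*c^2*j + 27*c*j^2 + 40*j^3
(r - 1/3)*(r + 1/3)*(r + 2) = r^3 + 2*r^2 - r/9 - 2/9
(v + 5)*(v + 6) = v^2 + 11*v + 30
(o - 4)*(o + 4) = o^2 - 16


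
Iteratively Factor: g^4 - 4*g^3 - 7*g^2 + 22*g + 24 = (g + 1)*(g^3 - 5*g^2 - 2*g + 24) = (g - 4)*(g + 1)*(g^2 - g - 6) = (g - 4)*(g - 3)*(g + 1)*(g + 2)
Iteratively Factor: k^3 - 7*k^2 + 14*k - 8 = (k - 4)*(k^2 - 3*k + 2) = (k - 4)*(k - 1)*(k - 2)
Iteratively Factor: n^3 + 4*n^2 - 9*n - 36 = (n + 3)*(n^2 + n - 12) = (n - 3)*(n + 3)*(n + 4)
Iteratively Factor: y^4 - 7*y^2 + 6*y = (y - 1)*(y^3 + y^2 - 6*y) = (y - 2)*(y - 1)*(y^2 + 3*y) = y*(y - 2)*(y - 1)*(y + 3)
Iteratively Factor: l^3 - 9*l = (l + 3)*(l^2 - 3*l) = l*(l + 3)*(l - 3)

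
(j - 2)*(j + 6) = j^2 + 4*j - 12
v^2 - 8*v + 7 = (v - 7)*(v - 1)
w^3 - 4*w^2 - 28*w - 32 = (w - 8)*(w + 2)^2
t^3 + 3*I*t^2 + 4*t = t*(t - I)*(t + 4*I)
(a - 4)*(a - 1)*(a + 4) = a^3 - a^2 - 16*a + 16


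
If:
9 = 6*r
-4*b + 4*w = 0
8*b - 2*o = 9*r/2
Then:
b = w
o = 4*w - 27/8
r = 3/2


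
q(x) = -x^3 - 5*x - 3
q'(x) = -3*x^2 - 5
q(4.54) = -119.28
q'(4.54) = -66.83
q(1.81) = -17.98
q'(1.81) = -14.83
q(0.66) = -6.59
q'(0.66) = -6.31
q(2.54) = -32.09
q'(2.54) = -24.35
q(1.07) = -9.58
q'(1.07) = -8.43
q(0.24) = -4.21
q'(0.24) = -5.17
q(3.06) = -46.95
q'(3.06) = -33.09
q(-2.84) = 34.11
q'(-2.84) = -29.20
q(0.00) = -3.00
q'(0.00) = -5.00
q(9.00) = -777.00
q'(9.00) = -248.00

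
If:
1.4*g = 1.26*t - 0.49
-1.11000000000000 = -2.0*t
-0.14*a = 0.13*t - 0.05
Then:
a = -0.16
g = 0.15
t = 0.56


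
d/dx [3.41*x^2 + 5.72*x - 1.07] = 6.82*x + 5.72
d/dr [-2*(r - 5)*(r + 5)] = -4*r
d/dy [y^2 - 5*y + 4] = 2*y - 5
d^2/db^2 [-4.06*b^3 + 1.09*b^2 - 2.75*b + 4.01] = 2.18 - 24.36*b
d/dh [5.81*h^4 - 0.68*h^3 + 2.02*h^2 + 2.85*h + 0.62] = 23.24*h^3 - 2.04*h^2 + 4.04*h + 2.85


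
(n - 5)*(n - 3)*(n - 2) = n^3 - 10*n^2 + 31*n - 30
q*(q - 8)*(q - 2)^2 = q^4 - 12*q^3 + 36*q^2 - 32*q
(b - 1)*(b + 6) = b^2 + 5*b - 6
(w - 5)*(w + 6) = w^2 + w - 30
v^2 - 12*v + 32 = (v - 8)*(v - 4)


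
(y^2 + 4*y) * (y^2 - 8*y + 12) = y^4 - 4*y^3 - 20*y^2 + 48*y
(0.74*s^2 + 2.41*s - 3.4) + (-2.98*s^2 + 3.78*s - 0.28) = -2.24*s^2 + 6.19*s - 3.68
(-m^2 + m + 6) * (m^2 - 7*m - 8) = -m^4 + 8*m^3 + 7*m^2 - 50*m - 48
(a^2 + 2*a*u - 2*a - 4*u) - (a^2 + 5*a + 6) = 2*a*u - 7*a - 4*u - 6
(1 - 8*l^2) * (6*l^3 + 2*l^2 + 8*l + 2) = -48*l^5 - 16*l^4 - 58*l^3 - 14*l^2 + 8*l + 2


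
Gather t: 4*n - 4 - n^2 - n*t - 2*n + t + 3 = -n^2 + 2*n + t*(1 - n) - 1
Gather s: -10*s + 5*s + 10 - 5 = 5 - 5*s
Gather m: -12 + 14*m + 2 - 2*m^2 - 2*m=-2*m^2 + 12*m - 10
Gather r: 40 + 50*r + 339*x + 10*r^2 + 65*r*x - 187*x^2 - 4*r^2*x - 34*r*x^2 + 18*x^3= r^2*(10 - 4*x) + r*(-34*x^2 + 65*x + 50) + 18*x^3 - 187*x^2 + 339*x + 40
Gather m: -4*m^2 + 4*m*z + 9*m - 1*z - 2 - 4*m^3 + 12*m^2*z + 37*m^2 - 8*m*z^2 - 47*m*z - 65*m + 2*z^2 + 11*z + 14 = -4*m^3 + m^2*(12*z + 33) + m*(-8*z^2 - 43*z - 56) + 2*z^2 + 10*z + 12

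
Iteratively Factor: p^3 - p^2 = (p)*(p^2 - p) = p*(p - 1)*(p)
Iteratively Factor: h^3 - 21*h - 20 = (h - 5)*(h^2 + 5*h + 4) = (h - 5)*(h + 1)*(h + 4)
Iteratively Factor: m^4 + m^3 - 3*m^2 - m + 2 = (m + 2)*(m^3 - m^2 - m + 1) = (m - 1)*(m + 2)*(m^2 - 1) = (m - 1)^2*(m + 2)*(m + 1)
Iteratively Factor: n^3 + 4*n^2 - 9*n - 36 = (n + 3)*(n^2 + n - 12) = (n - 3)*(n + 3)*(n + 4)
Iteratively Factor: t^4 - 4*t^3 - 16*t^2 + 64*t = (t)*(t^3 - 4*t^2 - 16*t + 64) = t*(t - 4)*(t^2 - 16) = t*(t - 4)^2*(t + 4)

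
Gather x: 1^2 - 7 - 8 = -14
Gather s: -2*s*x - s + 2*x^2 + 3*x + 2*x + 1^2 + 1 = s*(-2*x - 1) + 2*x^2 + 5*x + 2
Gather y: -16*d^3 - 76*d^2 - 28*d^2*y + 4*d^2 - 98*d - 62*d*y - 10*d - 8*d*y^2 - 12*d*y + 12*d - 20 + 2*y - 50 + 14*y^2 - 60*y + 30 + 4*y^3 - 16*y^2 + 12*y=-16*d^3 - 72*d^2 - 96*d + 4*y^3 + y^2*(-8*d - 2) + y*(-28*d^2 - 74*d - 46) - 40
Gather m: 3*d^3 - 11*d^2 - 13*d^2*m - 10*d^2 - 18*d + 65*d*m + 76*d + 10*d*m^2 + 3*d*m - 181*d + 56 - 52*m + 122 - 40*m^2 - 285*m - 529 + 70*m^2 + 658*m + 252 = 3*d^3 - 21*d^2 - 123*d + m^2*(10*d + 30) + m*(-13*d^2 + 68*d + 321) - 99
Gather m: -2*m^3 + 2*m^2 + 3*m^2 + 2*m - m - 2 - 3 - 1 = -2*m^3 + 5*m^2 + m - 6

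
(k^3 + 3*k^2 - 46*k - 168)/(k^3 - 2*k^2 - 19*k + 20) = (k^2 - k - 42)/(k^2 - 6*k + 5)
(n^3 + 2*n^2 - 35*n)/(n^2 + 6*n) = (n^2 + 2*n - 35)/(n + 6)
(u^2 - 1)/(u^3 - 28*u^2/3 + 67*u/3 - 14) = 3*(u + 1)/(3*u^2 - 25*u + 42)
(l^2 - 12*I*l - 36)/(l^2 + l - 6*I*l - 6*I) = (l - 6*I)/(l + 1)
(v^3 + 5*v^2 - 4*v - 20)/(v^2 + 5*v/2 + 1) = 2*(v^2 + 3*v - 10)/(2*v + 1)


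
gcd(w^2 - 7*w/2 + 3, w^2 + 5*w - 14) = w - 2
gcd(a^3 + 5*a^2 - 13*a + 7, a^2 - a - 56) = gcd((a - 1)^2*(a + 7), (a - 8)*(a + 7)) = a + 7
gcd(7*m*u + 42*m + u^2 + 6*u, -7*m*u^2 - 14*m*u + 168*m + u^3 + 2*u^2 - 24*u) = u + 6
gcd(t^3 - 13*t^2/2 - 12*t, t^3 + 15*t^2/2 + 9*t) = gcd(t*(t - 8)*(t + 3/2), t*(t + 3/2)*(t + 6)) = t^2 + 3*t/2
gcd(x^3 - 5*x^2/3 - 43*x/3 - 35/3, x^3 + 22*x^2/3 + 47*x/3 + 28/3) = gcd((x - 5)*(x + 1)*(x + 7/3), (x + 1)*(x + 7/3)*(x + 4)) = x^2 + 10*x/3 + 7/3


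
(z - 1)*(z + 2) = z^2 + z - 2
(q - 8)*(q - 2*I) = q^2 - 8*q - 2*I*q + 16*I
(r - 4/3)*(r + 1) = r^2 - r/3 - 4/3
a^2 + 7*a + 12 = (a + 3)*(a + 4)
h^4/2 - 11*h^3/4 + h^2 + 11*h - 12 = (h/2 + 1)*(h - 4)*(h - 2)*(h - 3/2)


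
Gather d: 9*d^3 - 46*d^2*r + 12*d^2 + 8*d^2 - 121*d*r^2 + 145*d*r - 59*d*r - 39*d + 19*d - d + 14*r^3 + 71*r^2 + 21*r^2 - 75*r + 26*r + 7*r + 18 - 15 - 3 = 9*d^3 + d^2*(20 - 46*r) + d*(-121*r^2 + 86*r - 21) + 14*r^3 + 92*r^2 - 42*r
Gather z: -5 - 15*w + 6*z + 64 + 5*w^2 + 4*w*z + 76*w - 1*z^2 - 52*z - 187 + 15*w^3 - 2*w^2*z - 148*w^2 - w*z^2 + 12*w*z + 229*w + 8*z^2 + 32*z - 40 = 15*w^3 - 143*w^2 + 290*w + z^2*(7 - w) + z*(-2*w^2 + 16*w - 14) - 168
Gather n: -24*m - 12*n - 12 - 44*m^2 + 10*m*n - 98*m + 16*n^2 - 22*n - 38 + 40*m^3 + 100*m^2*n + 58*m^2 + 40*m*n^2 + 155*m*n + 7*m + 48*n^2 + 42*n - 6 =40*m^3 + 14*m^2 - 115*m + n^2*(40*m + 64) + n*(100*m^2 + 165*m + 8) - 56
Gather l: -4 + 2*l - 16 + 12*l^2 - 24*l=12*l^2 - 22*l - 20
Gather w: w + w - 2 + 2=2*w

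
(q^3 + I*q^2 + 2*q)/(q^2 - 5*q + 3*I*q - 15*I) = q*(q^2 + I*q + 2)/(q^2 + q*(-5 + 3*I) - 15*I)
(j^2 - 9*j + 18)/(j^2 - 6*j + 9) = (j - 6)/(j - 3)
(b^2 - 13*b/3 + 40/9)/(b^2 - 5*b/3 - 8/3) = (b - 5/3)/(b + 1)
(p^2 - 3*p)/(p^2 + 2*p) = (p - 3)/(p + 2)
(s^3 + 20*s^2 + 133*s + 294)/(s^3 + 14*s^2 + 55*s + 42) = (s + 7)/(s + 1)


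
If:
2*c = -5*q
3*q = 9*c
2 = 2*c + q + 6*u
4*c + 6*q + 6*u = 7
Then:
No Solution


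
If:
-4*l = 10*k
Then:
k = -2*l/5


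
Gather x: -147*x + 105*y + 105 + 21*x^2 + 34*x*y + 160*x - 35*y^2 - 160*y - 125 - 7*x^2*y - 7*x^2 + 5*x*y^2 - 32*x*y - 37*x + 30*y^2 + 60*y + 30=x^2*(14 - 7*y) + x*(5*y^2 + 2*y - 24) - 5*y^2 + 5*y + 10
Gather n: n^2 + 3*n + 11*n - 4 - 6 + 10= n^2 + 14*n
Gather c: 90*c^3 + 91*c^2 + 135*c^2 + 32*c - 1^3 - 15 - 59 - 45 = 90*c^3 + 226*c^2 + 32*c - 120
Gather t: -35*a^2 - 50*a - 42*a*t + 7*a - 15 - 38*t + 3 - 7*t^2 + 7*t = -35*a^2 - 43*a - 7*t^2 + t*(-42*a - 31) - 12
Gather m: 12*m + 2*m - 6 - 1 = 14*m - 7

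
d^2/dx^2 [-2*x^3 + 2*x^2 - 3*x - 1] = 4 - 12*x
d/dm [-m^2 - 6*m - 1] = -2*m - 6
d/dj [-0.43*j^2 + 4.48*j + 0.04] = 4.48 - 0.86*j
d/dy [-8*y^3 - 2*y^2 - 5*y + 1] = -24*y^2 - 4*y - 5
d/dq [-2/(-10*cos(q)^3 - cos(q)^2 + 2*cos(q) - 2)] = 4*(15*cos(q)^2 + cos(q) - 1)*sin(q)/(10*cos(q)^3 + cos(q)^2 - 2*cos(q) + 2)^2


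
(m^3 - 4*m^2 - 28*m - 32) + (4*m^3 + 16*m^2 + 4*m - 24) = 5*m^3 + 12*m^2 - 24*m - 56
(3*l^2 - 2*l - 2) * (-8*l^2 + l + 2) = -24*l^4 + 19*l^3 + 20*l^2 - 6*l - 4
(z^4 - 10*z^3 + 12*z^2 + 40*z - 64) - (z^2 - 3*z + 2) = z^4 - 10*z^3 + 11*z^2 + 43*z - 66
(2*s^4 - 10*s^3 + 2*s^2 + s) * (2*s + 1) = 4*s^5 - 18*s^4 - 6*s^3 + 4*s^2 + s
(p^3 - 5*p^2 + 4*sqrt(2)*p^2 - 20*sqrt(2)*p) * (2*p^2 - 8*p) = 2*p^5 - 18*p^4 + 8*sqrt(2)*p^4 - 72*sqrt(2)*p^3 + 40*p^3 + 160*sqrt(2)*p^2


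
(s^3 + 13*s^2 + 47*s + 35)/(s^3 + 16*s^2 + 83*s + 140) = (s + 1)/(s + 4)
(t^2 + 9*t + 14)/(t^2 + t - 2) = (t + 7)/(t - 1)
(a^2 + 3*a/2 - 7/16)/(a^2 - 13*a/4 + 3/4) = (a + 7/4)/(a - 3)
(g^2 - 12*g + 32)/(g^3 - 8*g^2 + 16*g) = (g - 8)/(g*(g - 4))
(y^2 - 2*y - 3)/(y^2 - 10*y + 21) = (y + 1)/(y - 7)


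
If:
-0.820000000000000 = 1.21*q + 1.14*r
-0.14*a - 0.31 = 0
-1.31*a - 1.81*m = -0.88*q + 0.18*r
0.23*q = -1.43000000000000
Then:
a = -2.21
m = -2.00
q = -6.22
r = 5.88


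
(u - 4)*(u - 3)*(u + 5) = u^3 - 2*u^2 - 23*u + 60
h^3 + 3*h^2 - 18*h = h*(h - 3)*(h + 6)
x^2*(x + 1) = x^3 + x^2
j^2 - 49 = (j - 7)*(j + 7)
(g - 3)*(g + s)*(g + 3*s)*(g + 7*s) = g^4 + 11*g^3*s - 3*g^3 + 31*g^2*s^2 - 33*g^2*s + 21*g*s^3 - 93*g*s^2 - 63*s^3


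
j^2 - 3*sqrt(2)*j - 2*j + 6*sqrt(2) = (j - 2)*(j - 3*sqrt(2))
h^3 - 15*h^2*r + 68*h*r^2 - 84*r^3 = (h - 7*r)*(h - 6*r)*(h - 2*r)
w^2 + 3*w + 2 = (w + 1)*(w + 2)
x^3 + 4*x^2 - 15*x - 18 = (x - 3)*(x + 1)*(x + 6)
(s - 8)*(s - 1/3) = s^2 - 25*s/3 + 8/3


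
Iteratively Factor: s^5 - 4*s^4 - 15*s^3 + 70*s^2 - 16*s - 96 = (s - 3)*(s^4 - s^3 - 18*s^2 + 16*s + 32) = (s - 4)*(s - 3)*(s^3 + 3*s^2 - 6*s - 8) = (s - 4)*(s - 3)*(s + 1)*(s^2 + 2*s - 8) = (s - 4)*(s - 3)*(s - 2)*(s + 1)*(s + 4)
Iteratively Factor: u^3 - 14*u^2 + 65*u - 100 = (u - 5)*(u^2 - 9*u + 20) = (u - 5)*(u - 4)*(u - 5)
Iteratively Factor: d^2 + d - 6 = (d - 2)*(d + 3)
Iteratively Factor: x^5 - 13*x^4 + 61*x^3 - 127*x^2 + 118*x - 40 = (x - 1)*(x^4 - 12*x^3 + 49*x^2 - 78*x + 40) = (x - 1)^2*(x^3 - 11*x^2 + 38*x - 40) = (x - 4)*(x - 1)^2*(x^2 - 7*x + 10) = (x - 4)*(x - 2)*(x - 1)^2*(x - 5)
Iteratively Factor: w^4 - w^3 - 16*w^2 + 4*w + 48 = (w + 3)*(w^3 - 4*w^2 - 4*w + 16) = (w - 2)*(w + 3)*(w^2 - 2*w - 8) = (w - 4)*(w - 2)*(w + 3)*(w + 2)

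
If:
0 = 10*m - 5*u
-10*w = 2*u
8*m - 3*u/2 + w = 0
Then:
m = 0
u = 0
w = 0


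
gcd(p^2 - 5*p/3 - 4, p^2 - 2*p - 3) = p - 3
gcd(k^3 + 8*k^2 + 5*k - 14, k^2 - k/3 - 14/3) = k + 2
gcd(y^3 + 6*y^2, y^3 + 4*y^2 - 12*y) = y^2 + 6*y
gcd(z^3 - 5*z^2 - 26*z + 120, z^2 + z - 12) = 1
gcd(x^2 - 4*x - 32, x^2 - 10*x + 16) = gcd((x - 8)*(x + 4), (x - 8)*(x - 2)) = x - 8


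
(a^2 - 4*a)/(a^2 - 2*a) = (a - 4)/(a - 2)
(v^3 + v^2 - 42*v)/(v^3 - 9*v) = (v^2 + v - 42)/(v^2 - 9)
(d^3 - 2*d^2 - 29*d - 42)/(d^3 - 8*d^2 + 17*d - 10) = (d^3 - 2*d^2 - 29*d - 42)/(d^3 - 8*d^2 + 17*d - 10)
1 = 1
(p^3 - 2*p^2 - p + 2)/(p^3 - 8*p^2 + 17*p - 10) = (p + 1)/(p - 5)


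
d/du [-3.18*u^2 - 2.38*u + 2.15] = -6.36*u - 2.38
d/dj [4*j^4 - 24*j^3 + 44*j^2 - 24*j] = 16*j^3 - 72*j^2 + 88*j - 24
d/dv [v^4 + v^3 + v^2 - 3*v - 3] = 4*v^3 + 3*v^2 + 2*v - 3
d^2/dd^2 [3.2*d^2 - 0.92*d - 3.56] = 6.40000000000000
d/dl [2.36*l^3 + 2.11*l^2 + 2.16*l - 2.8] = 7.08*l^2 + 4.22*l + 2.16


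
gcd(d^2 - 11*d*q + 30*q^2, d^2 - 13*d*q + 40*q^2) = -d + 5*q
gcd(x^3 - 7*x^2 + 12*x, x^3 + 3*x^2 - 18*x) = x^2 - 3*x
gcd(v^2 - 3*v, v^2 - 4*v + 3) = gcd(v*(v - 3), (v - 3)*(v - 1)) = v - 3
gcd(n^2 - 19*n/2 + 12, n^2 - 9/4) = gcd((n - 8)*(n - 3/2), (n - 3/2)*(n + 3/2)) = n - 3/2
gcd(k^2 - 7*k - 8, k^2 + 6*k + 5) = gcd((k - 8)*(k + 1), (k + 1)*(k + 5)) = k + 1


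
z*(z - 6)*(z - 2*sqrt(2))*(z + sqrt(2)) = z^4 - 6*z^3 - sqrt(2)*z^3 - 4*z^2 + 6*sqrt(2)*z^2 + 24*z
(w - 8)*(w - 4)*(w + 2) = w^3 - 10*w^2 + 8*w + 64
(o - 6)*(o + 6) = o^2 - 36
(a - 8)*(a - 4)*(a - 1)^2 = a^4 - 14*a^3 + 57*a^2 - 76*a + 32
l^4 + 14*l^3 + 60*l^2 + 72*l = l*(l + 2)*(l + 6)^2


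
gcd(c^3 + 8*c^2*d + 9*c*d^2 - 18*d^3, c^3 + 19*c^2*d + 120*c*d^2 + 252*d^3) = c + 6*d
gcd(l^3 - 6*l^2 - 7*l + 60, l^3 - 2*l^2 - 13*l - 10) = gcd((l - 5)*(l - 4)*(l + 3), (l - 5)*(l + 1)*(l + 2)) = l - 5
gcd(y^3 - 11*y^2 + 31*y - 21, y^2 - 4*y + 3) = y^2 - 4*y + 3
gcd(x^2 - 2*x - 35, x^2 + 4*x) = 1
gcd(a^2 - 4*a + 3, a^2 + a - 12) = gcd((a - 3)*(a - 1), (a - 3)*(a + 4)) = a - 3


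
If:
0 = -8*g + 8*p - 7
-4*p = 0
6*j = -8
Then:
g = -7/8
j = -4/3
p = 0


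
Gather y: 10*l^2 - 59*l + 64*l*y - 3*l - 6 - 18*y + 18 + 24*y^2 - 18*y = 10*l^2 - 62*l + 24*y^2 + y*(64*l - 36) + 12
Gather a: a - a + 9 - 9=0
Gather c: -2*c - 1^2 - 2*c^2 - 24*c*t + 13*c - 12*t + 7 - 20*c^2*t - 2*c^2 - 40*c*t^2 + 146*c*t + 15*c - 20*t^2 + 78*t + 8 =c^2*(-20*t - 4) + c*(-40*t^2 + 122*t + 26) - 20*t^2 + 66*t + 14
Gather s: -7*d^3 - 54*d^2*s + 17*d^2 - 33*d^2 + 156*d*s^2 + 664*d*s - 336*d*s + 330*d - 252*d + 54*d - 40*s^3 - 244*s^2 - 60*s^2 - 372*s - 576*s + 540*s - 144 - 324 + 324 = -7*d^3 - 16*d^2 + 132*d - 40*s^3 + s^2*(156*d - 304) + s*(-54*d^2 + 328*d - 408) - 144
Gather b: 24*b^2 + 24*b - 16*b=24*b^2 + 8*b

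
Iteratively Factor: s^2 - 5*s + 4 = (s - 4)*(s - 1)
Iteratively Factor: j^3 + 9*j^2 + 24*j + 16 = (j + 4)*(j^2 + 5*j + 4) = (j + 1)*(j + 4)*(j + 4)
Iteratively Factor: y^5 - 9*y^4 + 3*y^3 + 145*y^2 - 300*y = (y - 5)*(y^4 - 4*y^3 - 17*y^2 + 60*y) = y*(y - 5)*(y^3 - 4*y^2 - 17*y + 60) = y*(y - 5)^2*(y^2 + y - 12) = y*(y - 5)^2*(y + 4)*(y - 3)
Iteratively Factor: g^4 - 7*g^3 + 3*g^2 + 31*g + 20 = (g + 1)*(g^3 - 8*g^2 + 11*g + 20) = (g - 4)*(g + 1)*(g^2 - 4*g - 5) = (g - 5)*(g - 4)*(g + 1)*(g + 1)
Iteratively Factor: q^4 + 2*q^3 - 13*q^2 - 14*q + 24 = (q + 2)*(q^3 - 13*q + 12) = (q + 2)*(q + 4)*(q^2 - 4*q + 3) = (q - 1)*(q + 2)*(q + 4)*(q - 3)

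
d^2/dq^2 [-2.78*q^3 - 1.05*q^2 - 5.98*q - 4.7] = -16.68*q - 2.1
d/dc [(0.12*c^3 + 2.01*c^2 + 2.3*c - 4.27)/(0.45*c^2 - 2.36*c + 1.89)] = (0.054*c^4 - 0.5664*c^3 - 5.0982*c^2 + 11.4408*c - 5.7302)/(0.2025*c^4 - 2.124*c^3 + 7.2706*c^2 - 8.9208*c + 3.5721)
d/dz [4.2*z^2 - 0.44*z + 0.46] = 8.4*z - 0.44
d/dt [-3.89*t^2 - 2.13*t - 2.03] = -7.78*t - 2.13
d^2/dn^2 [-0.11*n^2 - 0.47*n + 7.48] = -0.220000000000000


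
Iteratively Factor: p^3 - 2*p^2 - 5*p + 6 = (p - 3)*(p^2 + p - 2) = (p - 3)*(p - 1)*(p + 2)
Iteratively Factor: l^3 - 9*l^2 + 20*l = (l)*(l^2 - 9*l + 20) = l*(l - 5)*(l - 4)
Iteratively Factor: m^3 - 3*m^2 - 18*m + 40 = (m + 4)*(m^2 - 7*m + 10) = (m - 5)*(m + 4)*(m - 2)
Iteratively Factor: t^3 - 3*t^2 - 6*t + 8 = (t - 1)*(t^2 - 2*t - 8) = (t - 1)*(t + 2)*(t - 4)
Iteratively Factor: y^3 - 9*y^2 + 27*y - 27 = (y - 3)*(y^2 - 6*y + 9) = (y - 3)^2*(y - 3)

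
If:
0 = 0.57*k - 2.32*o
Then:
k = 4.07017543859649*o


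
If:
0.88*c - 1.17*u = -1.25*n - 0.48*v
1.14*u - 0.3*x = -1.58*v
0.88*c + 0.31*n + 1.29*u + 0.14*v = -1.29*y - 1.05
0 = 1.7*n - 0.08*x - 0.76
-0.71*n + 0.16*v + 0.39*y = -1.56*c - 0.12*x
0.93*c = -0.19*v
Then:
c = -0.63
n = 1.66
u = 2.56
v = 3.06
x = 25.87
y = -3.68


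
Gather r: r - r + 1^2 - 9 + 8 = 0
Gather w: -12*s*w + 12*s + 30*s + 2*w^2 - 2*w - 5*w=42*s + 2*w^2 + w*(-12*s - 7)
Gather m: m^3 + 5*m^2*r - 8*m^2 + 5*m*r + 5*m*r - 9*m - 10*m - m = m^3 + m^2*(5*r - 8) + m*(10*r - 20)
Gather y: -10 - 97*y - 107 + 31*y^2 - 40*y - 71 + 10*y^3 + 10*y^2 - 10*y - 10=10*y^3 + 41*y^2 - 147*y - 198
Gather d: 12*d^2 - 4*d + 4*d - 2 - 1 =12*d^2 - 3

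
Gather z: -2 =-2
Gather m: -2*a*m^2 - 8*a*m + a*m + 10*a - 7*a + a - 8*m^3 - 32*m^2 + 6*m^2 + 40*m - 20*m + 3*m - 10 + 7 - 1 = 4*a - 8*m^3 + m^2*(-2*a - 26) + m*(23 - 7*a) - 4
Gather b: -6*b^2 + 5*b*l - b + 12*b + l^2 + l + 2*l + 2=-6*b^2 + b*(5*l + 11) + l^2 + 3*l + 2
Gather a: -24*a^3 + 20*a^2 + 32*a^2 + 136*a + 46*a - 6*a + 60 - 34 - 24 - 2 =-24*a^3 + 52*a^2 + 176*a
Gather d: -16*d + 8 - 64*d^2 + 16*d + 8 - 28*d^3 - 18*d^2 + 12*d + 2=-28*d^3 - 82*d^2 + 12*d + 18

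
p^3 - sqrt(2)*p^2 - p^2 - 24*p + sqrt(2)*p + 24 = (p - 1)*(p - 4*sqrt(2))*(p + 3*sqrt(2))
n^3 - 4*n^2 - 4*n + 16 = (n - 4)*(n - 2)*(n + 2)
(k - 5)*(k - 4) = k^2 - 9*k + 20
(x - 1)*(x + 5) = x^2 + 4*x - 5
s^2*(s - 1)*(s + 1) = s^4 - s^2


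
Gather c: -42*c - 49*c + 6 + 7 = 13 - 91*c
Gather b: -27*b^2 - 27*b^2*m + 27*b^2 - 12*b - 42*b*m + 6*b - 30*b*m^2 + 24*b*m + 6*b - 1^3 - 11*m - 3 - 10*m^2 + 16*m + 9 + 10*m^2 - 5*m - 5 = -27*b^2*m + b*(-30*m^2 - 18*m)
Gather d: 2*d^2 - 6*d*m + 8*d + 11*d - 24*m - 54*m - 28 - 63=2*d^2 + d*(19 - 6*m) - 78*m - 91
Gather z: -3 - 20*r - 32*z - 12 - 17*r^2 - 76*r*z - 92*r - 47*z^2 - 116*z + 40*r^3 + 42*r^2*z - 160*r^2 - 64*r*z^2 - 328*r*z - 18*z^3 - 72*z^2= 40*r^3 - 177*r^2 - 112*r - 18*z^3 + z^2*(-64*r - 119) + z*(42*r^2 - 404*r - 148) - 15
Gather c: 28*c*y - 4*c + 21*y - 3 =c*(28*y - 4) + 21*y - 3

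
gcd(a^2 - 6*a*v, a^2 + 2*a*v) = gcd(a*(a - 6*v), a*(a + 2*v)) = a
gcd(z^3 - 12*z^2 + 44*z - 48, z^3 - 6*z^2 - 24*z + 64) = z - 2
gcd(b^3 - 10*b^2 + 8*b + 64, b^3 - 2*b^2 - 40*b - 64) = b^2 - 6*b - 16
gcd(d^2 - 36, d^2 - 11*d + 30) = d - 6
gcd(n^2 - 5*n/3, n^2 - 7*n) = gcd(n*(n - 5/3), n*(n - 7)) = n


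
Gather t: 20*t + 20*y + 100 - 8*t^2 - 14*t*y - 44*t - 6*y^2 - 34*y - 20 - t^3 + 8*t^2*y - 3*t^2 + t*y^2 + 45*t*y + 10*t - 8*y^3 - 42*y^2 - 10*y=-t^3 + t^2*(8*y - 11) + t*(y^2 + 31*y - 14) - 8*y^3 - 48*y^2 - 24*y + 80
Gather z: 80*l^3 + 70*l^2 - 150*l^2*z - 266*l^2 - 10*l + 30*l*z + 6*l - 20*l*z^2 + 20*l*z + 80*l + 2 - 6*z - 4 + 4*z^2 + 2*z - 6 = 80*l^3 - 196*l^2 + 76*l + z^2*(4 - 20*l) + z*(-150*l^2 + 50*l - 4) - 8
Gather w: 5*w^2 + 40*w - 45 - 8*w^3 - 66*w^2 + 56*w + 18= -8*w^3 - 61*w^2 + 96*w - 27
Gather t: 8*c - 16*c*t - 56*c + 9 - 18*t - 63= -48*c + t*(-16*c - 18) - 54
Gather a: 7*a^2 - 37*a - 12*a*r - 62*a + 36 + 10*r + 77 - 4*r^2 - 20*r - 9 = 7*a^2 + a*(-12*r - 99) - 4*r^2 - 10*r + 104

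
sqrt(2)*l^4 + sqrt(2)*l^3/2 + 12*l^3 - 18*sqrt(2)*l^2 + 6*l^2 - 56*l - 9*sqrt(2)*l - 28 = (l - 2*sqrt(2))*(l + sqrt(2))*(l + 7*sqrt(2))*(sqrt(2)*l + sqrt(2)/2)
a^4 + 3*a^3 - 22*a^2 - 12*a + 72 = (a - 3)*(a - 2)*(a + 2)*(a + 6)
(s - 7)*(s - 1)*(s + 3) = s^3 - 5*s^2 - 17*s + 21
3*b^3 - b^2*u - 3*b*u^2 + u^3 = (-3*b + u)*(-b + u)*(b + u)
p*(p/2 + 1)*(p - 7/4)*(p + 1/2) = p^4/2 + 3*p^3/8 - 27*p^2/16 - 7*p/8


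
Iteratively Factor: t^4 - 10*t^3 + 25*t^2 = (t)*(t^3 - 10*t^2 + 25*t) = t^2*(t^2 - 10*t + 25) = t^2*(t - 5)*(t - 5)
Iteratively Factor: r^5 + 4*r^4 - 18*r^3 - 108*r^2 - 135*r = (r + 3)*(r^4 + r^3 - 21*r^2 - 45*r) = (r + 3)^2*(r^3 - 2*r^2 - 15*r) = (r + 3)^3*(r^2 - 5*r) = (r - 5)*(r + 3)^3*(r)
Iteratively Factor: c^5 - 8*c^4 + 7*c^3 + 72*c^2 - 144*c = (c - 3)*(c^4 - 5*c^3 - 8*c^2 + 48*c) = c*(c - 3)*(c^3 - 5*c^2 - 8*c + 48) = c*(c - 4)*(c - 3)*(c^2 - c - 12) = c*(c - 4)^2*(c - 3)*(c + 3)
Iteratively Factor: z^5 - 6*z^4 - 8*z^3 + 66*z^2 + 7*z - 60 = (z + 3)*(z^4 - 9*z^3 + 19*z^2 + 9*z - 20) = (z - 5)*(z + 3)*(z^3 - 4*z^2 - z + 4) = (z - 5)*(z + 1)*(z + 3)*(z^2 - 5*z + 4) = (z - 5)*(z - 1)*(z + 1)*(z + 3)*(z - 4)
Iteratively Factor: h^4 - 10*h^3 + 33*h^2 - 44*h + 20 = (h - 5)*(h^3 - 5*h^2 + 8*h - 4) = (h - 5)*(h - 1)*(h^2 - 4*h + 4) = (h - 5)*(h - 2)*(h - 1)*(h - 2)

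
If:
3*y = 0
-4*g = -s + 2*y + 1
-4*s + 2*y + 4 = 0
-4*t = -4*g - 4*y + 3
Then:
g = 0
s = 1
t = -3/4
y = 0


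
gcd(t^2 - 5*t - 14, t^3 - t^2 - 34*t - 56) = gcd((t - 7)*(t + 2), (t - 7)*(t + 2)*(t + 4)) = t^2 - 5*t - 14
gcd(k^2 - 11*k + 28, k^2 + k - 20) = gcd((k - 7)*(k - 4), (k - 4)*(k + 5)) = k - 4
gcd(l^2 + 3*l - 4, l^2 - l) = l - 1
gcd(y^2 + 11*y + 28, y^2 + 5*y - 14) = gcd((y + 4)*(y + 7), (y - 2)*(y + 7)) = y + 7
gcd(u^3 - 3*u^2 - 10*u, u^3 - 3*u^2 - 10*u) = u^3 - 3*u^2 - 10*u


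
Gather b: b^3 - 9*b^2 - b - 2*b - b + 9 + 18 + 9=b^3 - 9*b^2 - 4*b + 36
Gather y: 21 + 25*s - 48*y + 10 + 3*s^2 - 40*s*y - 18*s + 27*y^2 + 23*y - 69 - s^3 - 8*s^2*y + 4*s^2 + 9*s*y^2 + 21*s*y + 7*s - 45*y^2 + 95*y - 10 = -s^3 + 7*s^2 + 14*s + y^2*(9*s - 18) + y*(-8*s^2 - 19*s + 70) - 48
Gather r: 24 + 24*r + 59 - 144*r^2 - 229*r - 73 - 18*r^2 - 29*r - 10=-162*r^2 - 234*r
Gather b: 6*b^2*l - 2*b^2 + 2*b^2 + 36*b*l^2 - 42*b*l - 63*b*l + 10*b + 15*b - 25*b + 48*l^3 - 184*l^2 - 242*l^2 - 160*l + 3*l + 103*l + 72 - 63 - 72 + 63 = 6*b^2*l + b*(36*l^2 - 105*l) + 48*l^3 - 426*l^2 - 54*l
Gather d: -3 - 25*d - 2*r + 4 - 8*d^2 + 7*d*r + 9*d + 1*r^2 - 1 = -8*d^2 + d*(7*r - 16) + r^2 - 2*r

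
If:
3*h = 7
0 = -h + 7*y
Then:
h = 7/3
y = 1/3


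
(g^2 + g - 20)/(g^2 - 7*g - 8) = (-g^2 - g + 20)/(-g^2 + 7*g + 8)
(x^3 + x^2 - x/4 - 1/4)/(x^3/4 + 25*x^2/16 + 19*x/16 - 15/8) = 4*(4*x^3 + 4*x^2 - x - 1)/(4*x^3 + 25*x^2 + 19*x - 30)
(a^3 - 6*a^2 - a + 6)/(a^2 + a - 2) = (a^2 - 5*a - 6)/(a + 2)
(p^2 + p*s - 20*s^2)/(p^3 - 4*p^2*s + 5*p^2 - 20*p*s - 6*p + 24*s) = (p + 5*s)/(p^2 + 5*p - 6)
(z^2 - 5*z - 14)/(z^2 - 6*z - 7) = (z + 2)/(z + 1)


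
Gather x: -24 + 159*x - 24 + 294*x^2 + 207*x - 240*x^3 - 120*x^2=-240*x^3 + 174*x^2 + 366*x - 48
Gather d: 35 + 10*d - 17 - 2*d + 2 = 8*d + 20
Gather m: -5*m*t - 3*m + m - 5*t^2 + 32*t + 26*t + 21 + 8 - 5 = m*(-5*t - 2) - 5*t^2 + 58*t + 24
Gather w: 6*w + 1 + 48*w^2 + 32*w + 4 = 48*w^2 + 38*w + 5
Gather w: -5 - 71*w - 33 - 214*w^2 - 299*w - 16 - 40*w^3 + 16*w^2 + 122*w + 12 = -40*w^3 - 198*w^2 - 248*w - 42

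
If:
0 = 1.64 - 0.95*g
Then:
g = 1.73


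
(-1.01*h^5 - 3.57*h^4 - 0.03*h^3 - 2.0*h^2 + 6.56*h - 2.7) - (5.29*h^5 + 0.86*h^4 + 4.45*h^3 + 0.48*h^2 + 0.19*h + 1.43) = -6.3*h^5 - 4.43*h^4 - 4.48*h^3 - 2.48*h^2 + 6.37*h - 4.13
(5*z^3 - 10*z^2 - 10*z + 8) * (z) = 5*z^4 - 10*z^3 - 10*z^2 + 8*z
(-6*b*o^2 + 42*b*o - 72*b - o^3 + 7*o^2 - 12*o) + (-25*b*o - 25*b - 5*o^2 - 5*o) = -6*b*o^2 + 17*b*o - 97*b - o^3 + 2*o^2 - 17*o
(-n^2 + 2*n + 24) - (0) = -n^2 + 2*n + 24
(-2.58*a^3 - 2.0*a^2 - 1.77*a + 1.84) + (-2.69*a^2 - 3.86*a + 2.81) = -2.58*a^3 - 4.69*a^2 - 5.63*a + 4.65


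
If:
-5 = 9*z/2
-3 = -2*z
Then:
No Solution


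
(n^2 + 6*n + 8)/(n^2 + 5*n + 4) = (n + 2)/(n + 1)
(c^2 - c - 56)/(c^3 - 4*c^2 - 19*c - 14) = (-c^2 + c + 56)/(-c^3 + 4*c^2 + 19*c + 14)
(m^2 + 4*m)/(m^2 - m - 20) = m/(m - 5)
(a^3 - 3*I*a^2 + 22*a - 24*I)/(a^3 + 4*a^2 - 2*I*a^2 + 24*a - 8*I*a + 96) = (a - I)/(a + 4)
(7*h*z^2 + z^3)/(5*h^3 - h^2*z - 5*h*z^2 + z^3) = z^2*(7*h + z)/(5*h^3 - h^2*z - 5*h*z^2 + z^3)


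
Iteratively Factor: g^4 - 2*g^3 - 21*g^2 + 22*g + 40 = (g + 1)*(g^3 - 3*g^2 - 18*g + 40) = (g - 5)*(g + 1)*(g^2 + 2*g - 8) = (g - 5)*(g + 1)*(g + 4)*(g - 2)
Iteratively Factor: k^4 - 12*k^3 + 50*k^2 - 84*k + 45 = (k - 5)*(k^3 - 7*k^2 + 15*k - 9) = (k - 5)*(k - 3)*(k^2 - 4*k + 3) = (k - 5)*(k - 3)*(k - 1)*(k - 3)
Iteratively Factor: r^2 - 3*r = (r)*(r - 3)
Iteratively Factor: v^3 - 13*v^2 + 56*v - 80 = (v - 4)*(v^2 - 9*v + 20) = (v - 5)*(v - 4)*(v - 4)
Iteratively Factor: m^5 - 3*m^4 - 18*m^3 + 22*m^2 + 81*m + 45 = (m + 1)*(m^4 - 4*m^3 - 14*m^2 + 36*m + 45) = (m + 1)^2*(m^3 - 5*m^2 - 9*m + 45) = (m - 5)*(m + 1)^2*(m^2 - 9) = (m - 5)*(m - 3)*(m + 1)^2*(m + 3)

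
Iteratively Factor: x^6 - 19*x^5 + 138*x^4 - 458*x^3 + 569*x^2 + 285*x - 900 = (x - 3)*(x^5 - 16*x^4 + 90*x^3 - 188*x^2 + 5*x + 300) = (x - 5)*(x - 3)*(x^4 - 11*x^3 + 35*x^2 - 13*x - 60) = (x - 5)^2*(x - 3)*(x^3 - 6*x^2 + 5*x + 12) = (x - 5)^2*(x - 4)*(x - 3)*(x^2 - 2*x - 3) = (x - 5)^2*(x - 4)*(x - 3)^2*(x + 1)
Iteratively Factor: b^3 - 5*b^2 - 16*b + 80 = (b - 4)*(b^2 - b - 20) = (b - 5)*(b - 4)*(b + 4)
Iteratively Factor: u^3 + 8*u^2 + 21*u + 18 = (u + 3)*(u^2 + 5*u + 6) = (u + 3)^2*(u + 2)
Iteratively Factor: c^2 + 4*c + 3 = (c + 1)*(c + 3)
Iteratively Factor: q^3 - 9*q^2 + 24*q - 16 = (q - 1)*(q^2 - 8*q + 16) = (q - 4)*(q - 1)*(q - 4)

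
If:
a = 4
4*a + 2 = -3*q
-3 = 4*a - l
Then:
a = 4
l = 19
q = -6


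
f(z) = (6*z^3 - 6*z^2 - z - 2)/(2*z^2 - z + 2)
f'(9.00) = 3.06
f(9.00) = 25.01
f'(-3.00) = 3.28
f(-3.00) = -9.35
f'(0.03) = -1.14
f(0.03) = -1.03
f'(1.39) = 3.56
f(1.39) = 0.25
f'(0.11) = -1.43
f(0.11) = -1.14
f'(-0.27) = 0.66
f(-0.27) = -0.95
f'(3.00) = 3.43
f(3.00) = 6.06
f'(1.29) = 3.44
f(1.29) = -0.10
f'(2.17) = 3.65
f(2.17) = 3.12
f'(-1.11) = 3.30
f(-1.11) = -2.96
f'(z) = (1 - 4*z)*(6*z^3 - 6*z^2 - z - 2)/(2*z^2 - z + 2)^2 + (18*z^2 - 12*z - 1)/(2*z^2 - z + 2)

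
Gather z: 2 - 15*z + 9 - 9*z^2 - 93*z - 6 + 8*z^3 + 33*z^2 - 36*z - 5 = 8*z^3 + 24*z^2 - 144*z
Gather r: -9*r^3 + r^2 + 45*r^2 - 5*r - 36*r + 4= -9*r^3 + 46*r^2 - 41*r + 4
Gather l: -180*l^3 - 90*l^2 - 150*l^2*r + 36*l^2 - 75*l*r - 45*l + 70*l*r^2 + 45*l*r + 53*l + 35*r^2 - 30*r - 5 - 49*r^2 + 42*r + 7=-180*l^3 + l^2*(-150*r - 54) + l*(70*r^2 - 30*r + 8) - 14*r^2 + 12*r + 2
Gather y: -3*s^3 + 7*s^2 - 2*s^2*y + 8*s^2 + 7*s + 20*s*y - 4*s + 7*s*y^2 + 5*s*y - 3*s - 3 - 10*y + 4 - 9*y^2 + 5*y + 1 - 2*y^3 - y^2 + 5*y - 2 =-3*s^3 + 15*s^2 - 2*y^3 + y^2*(7*s - 10) + y*(-2*s^2 + 25*s)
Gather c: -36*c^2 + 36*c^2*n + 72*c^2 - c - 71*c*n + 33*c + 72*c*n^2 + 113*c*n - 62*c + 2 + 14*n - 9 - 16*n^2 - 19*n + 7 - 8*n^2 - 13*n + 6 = c^2*(36*n + 36) + c*(72*n^2 + 42*n - 30) - 24*n^2 - 18*n + 6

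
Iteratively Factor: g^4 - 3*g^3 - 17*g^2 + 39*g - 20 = (g - 5)*(g^3 + 2*g^2 - 7*g + 4) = (g - 5)*(g + 4)*(g^2 - 2*g + 1) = (g - 5)*(g - 1)*(g + 4)*(g - 1)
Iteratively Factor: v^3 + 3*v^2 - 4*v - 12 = (v + 3)*(v^2 - 4) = (v + 2)*(v + 3)*(v - 2)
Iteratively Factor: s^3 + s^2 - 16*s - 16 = (s + 1)*(s^2 - 16) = (s + 1)*(s + 4)*(s - 4)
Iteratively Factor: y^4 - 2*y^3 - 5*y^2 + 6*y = (y + 2)*(y^3 - 4*y^2 + 3*y) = (y - 1)*(y + 2)*(y^2 - 3*y) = y*(y - 1)*(y + 2)*(y - 3)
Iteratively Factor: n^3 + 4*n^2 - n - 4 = (n + 4)*(n^2 - 1) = (n - 1)*(n + 4)*(n + 1)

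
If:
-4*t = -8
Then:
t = 2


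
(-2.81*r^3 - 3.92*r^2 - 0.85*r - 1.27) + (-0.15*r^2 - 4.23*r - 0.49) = -2.81*r^3 - 4.07*r^2 - 5.08*r - 1.76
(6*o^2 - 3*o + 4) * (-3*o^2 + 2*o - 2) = -18*o^4 + 21*o^3 - 30*o^2 + 14*o - 8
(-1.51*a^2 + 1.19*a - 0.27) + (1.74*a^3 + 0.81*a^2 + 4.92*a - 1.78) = 1.74*a^3 - 0.7*a^2 + 6.11*a - 2.05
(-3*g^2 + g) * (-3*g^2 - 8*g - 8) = 9*g^4 + 21*g^3 + 16*g^2 - 8*g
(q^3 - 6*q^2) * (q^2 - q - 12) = q^5 - 7*q^4 - 6*q^3 + 72*q^2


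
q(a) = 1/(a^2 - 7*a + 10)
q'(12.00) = 0.00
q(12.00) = 0.01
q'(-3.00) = 0.01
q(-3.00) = 0.02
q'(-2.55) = 0.01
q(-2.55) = 0.03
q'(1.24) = 0.55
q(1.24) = 0.35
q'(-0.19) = 0.06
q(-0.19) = 0.09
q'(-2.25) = 0.01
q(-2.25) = 0.03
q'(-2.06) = 0.01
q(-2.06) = 0.03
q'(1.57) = 1.77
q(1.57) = 0.68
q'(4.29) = -0.60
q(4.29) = -0.62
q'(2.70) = 0.62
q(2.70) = -0.62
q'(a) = (7 - 2*a)/(a^2 - 7*a + 10)^2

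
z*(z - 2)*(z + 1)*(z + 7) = z^4 + 6*z^3 - 9*z^2 - 14*z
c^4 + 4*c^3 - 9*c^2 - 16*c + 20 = (c - 2)*(c - 1)*(c + 2)*(c + 5)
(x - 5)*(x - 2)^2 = x^3 - 9*x^2 + 24*x - 20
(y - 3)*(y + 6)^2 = y^3 + 9*y^2 - 108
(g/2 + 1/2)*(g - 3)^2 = g^3/2 - 5*g^2/2 + 3*g/2 + 9/2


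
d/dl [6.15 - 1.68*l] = -1.68000000000000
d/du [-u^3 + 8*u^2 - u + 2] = -3*u^2 + 16*u - 1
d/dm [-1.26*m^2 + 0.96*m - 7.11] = 0.96 - 2.52*m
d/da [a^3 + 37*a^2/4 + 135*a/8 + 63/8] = 3*a^2 + 37*a/2 + 135/8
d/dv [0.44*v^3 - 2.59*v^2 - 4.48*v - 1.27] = 1.32*v^2 - 5.18*v - 4.48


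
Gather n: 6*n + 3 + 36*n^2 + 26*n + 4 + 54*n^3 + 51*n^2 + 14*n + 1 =54*n^3 + 87*n^2 + 46*n + 8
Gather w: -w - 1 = -w - 1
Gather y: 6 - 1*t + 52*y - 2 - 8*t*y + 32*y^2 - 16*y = -t + 32*y^2 + y*(36 - 8*t) + 4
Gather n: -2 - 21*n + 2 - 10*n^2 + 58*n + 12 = -10*n^2 + 37*n + 12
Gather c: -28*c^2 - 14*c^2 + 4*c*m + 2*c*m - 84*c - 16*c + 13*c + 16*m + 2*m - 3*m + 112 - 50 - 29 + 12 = -42*c^2 + c*(6*m - 87) + 15*m + 45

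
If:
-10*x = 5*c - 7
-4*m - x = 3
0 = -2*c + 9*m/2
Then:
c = -333/115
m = -148/115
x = 247/115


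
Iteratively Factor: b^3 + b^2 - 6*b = (b - 2)*(b^2 + 3*b) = b*(b - 2)*(b + 3)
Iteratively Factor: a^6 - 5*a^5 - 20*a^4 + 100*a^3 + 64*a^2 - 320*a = (a - 4)*(a^5 - a^4 - 24*a^3 + 4*a^2 + 80*a) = (a - 4)*(a - 2)*(a^4 + a^3 - 22*a^2 - 40*a) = (a - 4)*(a - 2)*(a + 2)*(a^3 - a^2 - 20*a) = (a - 5)*(a - 4)*(a - 2)*(a + 2)*(a^2 + 4*a) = (a - 5)*(a - 4)*(a - 2)*(a + 2)*(a + 4)*(a)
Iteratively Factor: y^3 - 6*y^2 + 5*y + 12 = (y + 1)*(y^2 - 7*y + 12) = (y - 3)*(y + 1)*(y - 4)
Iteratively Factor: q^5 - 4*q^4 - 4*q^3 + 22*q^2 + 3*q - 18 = (q + 1)*(q^4 - 5*q^3 + q^2 + 21*q - 18) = (q - 3)*(q + 1)*(q^3 - 2*q^2 - 5*q + 6) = (q - 3)*(q - 1)*(q + 1)*(q^2 - q - 6) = (q - 3)^2*(q - 1)*(q + 1)*(q + 2)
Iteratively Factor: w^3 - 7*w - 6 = (w + 2)*(w^2 - 2*w - 3) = (w - 3)*(w + 2)*(w + 1)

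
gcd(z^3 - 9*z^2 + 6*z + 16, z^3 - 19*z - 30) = 1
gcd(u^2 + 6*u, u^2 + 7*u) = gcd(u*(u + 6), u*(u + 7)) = u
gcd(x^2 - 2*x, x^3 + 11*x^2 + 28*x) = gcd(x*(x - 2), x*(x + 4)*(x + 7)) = x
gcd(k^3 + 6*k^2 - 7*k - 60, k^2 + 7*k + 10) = k + 5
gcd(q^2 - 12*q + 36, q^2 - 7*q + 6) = q - 6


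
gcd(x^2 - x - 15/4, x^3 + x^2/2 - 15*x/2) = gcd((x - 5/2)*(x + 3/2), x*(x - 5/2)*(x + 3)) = x - 5/2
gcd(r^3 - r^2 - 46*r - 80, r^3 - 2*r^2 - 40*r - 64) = r^2 - 6*r - 16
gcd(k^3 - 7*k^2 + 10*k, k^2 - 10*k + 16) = k - 2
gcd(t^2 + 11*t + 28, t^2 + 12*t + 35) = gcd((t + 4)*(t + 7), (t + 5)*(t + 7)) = t + 7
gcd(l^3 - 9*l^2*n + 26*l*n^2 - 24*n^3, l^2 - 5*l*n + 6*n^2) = l^2 - 5*l*n + 6*n^2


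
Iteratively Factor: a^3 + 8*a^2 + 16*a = (a + 4)*(a^2 + 4*a) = a*(a + 4)*(a + 4)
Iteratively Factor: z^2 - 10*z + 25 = (z - 5)*(z - 5)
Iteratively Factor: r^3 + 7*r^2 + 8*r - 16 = (r - 1)*(r^2 + 8*r + 16) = (r - 1)*(r + 4)*(r + 4)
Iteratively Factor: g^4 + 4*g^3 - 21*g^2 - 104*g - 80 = (g + 4)*(g^3 - 21*g - 20) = (g - 5)*(g + 4)*(g^2 + 5*g + 4) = (g - 5)*(g + 1)*(g + 4)*(g + 4)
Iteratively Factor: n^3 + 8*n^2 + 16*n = (n + 4)*(n^2 + 4*n) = (n + 4)^2*(n)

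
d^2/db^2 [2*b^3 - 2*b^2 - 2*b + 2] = 12*b - 4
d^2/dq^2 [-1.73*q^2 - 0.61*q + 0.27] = -3.46000000000000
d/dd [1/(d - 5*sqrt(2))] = -1/(d - 5*sqrt(2))^2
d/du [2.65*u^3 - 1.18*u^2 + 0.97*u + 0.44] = 7.95*u^2 - 2.36*u + 0.97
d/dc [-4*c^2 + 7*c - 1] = 7 - 8*c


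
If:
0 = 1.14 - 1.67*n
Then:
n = 0.68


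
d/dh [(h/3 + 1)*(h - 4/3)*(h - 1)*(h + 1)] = 4*h^3/3 + 5*h^2/3 - 10*h/3 - 5/9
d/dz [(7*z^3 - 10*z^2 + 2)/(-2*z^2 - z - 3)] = (-14*z^4 - 14*z^3 - 53*z^2 + 68*z + 2)/(4*z^4 + 4*z^3 + 13*z^2 + 6*z + 9)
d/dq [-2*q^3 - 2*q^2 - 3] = 2*q*(-3*q - 2)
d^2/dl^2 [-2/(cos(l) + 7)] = 2*(cos(l)^2 - 7*cos(l) - 2)/(cos(l) + 7)^3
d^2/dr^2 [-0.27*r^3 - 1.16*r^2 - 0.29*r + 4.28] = -1.62*r - 2.32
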